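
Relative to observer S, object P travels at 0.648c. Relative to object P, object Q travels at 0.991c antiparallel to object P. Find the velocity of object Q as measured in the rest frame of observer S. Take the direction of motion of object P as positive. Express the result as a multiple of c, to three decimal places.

-0.959c

With v = 0.648 and u' = -0.991 (in units of c),
u = (u' + v)/(1 + u'v/c²):
u = (-0.991 + 0.648) / (1 + (-0.991)·0.648) = -0.3430/0.3578 = -0.9586
(Galilean addition would give -0.343c.)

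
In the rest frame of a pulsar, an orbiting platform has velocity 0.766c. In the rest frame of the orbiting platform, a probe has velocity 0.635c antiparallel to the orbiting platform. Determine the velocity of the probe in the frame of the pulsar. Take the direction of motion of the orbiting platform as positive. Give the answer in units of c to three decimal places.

With v = 0.766 and u' = -0.635 (in units of c),
u = (u' + v)/(1 + u'v/c²):
u = (-0.635 + 0.766) / (1 + (-0.635)·0.766) = 0.1310/0.5136 = 0.2551
(Galilean addition would give +0.131c.)

+0.255c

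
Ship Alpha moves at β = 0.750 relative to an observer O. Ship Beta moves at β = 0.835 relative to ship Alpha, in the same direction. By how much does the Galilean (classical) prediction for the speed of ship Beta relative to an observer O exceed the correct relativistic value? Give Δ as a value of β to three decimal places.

Galilean: u_cl = 0.835 + 0.750 = 1.5850.
Relativistic: u_rel = (0.835 + 0.750) / (1 + 0.835·0.750) = 1.5850/1.6262 = 0.9746.
Δ = 1.5850 − 0.9746 = 0.6104.
(The classical prediction exceeds c; the relativistic result does not.)

Δ = 0.610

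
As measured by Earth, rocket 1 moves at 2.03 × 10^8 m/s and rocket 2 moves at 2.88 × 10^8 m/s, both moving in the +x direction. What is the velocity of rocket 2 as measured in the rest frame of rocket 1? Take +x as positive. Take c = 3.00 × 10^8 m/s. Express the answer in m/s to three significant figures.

β_A = 0.677, β_B = 0.960 (dividing each by c = 3.00 × 10^8 m/s).
Transform to A's frame with the inverse velocity-addition law: u' = (u − v)/(1 − uv/c²), taking u = β_B and v = β_A.
u' = (0.960 − 0.677) / (1 − (0.677)(0.960)) = 0.2833/0.3504 = 0.8086.
u' = 0.8086 × 3.00 × 10^8 m/s.

+2.43 × 10^8 m/s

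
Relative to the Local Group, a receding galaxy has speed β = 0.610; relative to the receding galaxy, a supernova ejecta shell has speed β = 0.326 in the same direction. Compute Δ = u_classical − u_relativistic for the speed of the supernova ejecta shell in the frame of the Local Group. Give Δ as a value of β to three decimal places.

Galilean: u_cl = 0.326 + 0.610 = 0.9360.
Relativistic: u_rel = (0.326 + 0.610) / (1 + 0.326·0.610) = 0.9360/1.1989 = 0.7807.
Δ = 0.9360 − 0.7807 = 0.1553.

Δ = 0.155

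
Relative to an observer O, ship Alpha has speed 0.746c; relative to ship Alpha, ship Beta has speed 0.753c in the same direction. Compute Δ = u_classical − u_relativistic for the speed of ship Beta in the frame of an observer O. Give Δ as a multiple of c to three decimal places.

Galilean: u_cl = 0.753 + 0.746 = 1.4990.
Relativistic: u_rel = (0.753 + 0.746) / (1 + 0.753·0.746) = 1.4990/1.5617 = 0.9598.
Δ = 1.4990 − 0.9598 = 0.5392.
(The classical prediction exceeds c; the relativistic result does not.)

Δ = 0.539c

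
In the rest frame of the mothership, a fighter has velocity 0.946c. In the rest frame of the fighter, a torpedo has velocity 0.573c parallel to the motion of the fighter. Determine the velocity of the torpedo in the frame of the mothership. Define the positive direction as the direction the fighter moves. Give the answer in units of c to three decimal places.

With v = 0.946 and u' = 0.573 (in units of c),
u = (u' + v)/(1 + u'v/c²):
u = (0.573 + 0.946) / (1 + 0.573·0.946) = 1.5190/1.5421 = 0.9850

0.985c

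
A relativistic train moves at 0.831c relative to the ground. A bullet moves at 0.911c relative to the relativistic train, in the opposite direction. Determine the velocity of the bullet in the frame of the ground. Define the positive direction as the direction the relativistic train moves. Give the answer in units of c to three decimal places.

-0.329c

With v = 0.831 and u' = -0.911 (in units of c),
u = (u' + v)/(1 + u'v/c²):
u = (-0.911 + 0.831) / (1 + (-0.911)·0.831) = -0.0800/0.2430 = -0.3293
(Galilean addition would give -0.080c.)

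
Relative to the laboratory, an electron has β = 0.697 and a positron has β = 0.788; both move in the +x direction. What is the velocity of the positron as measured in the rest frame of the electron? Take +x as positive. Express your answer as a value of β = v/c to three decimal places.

β = +0.202

β_A = 0.697, β_B = 0.788.
Transform to A's frame with the inverse velocity-addition law: u' = (u − v)/(1 − uv/c²), taking u = β_B and v = β_A.
u' = (0.788 − 0.697) / (1 − (0.697)(0.788)) = 0.0910/0.4508 = 0.2019.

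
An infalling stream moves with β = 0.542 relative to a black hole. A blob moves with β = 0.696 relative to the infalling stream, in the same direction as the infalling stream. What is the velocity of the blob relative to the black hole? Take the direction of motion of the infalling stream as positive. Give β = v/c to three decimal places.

With v = 0.542 and u' = 0.696 (in units of c),
u = (u' + v)/(1 + u'v/c²):
u = (0.696 + 0.542) / (1 + 0.696·0.542) = 1.2380/1.3772 = 0.8989

β = 0.899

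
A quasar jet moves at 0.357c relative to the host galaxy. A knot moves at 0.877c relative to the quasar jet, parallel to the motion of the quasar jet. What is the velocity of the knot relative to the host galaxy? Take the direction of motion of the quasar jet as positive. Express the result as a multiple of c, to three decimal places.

With v = 0.357 and u' = 0.877 (in units of c),
u = (u' + v)/(1 + u'v/c²):
u = (0.877 + 0.357) / (1 + 0.877·0.357) = 1.2340/1.3131 = 0.9398
(Galilean addition would give +1.234c, exceeding c.)

0.940c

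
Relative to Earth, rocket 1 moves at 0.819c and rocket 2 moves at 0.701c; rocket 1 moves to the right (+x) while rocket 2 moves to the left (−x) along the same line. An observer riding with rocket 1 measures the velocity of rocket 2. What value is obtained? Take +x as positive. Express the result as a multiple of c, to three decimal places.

-0.966c

β_A = 0.819, β_B = -0.701.
Transform to A's frame with the inverse velocity-addition law: u' = (u − v)/(1 − uv/c²), taking u = β_B and v = β_A.
u' = (-0.701 − 0.819) / (1 − (0.819)(-0.701)) = -1.5200/1.5741 = -0.9656.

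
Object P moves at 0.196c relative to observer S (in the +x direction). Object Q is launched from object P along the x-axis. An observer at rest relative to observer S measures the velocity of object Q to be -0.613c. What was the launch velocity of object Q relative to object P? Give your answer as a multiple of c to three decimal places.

Invert the composition law: u' = (u − v)/(1 − uv/c²).
u' = (-0.613 − 0.196) / (1 − (-0.613)(0.196)) = -0.8090/1.1201 = -0.7222.

-0.722c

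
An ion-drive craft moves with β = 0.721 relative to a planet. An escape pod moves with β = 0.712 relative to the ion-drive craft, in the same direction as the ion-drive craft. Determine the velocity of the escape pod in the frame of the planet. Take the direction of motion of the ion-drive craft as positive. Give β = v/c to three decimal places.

β = 0.947

With v = 0.721 and u' = 0.712 (in units of c),
u = (u' + v)/(1 + u'v/c²):
u = (0.712 + 0.721) / (1 + 0.712·0.721) = 1.4330/1.5134 = 0.9469
(Galilean addition would give +1.433c, exceeding c.)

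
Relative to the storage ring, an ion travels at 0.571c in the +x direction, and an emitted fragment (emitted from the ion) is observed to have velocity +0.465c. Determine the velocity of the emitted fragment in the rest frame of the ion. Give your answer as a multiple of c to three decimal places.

-0.144c

Invert the composition law: u' = (u − v)/(1 − uv/c²).
u' = (0.465 − 0.571) / (1 − (0.465)(0.571)) = -0.1060/0.7345 = -0.1443.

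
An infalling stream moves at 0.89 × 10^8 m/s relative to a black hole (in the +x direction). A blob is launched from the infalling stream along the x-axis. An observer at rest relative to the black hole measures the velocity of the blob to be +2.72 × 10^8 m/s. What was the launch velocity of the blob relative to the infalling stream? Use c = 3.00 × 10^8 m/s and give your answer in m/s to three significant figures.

v = 0.297c, u = 0.907c.
Invert the composition law: u' = (u − v)/(1 − uv/c²).
u' = (0.907 − 0.297) / (1 − (0.907)(0.297)) = 0.6100/0.7310 = 0.8344.
u' = 0.8344 × 3.00 × 10^8 m/s.

+2.50 × 10^8 m/s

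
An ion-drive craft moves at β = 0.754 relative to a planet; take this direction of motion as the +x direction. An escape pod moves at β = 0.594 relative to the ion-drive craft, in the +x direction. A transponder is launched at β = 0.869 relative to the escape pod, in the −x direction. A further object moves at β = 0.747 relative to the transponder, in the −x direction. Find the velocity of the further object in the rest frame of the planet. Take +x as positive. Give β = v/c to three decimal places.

β = -0.557

Apply u = (u' + v)/(1 + u'v/c²) successively, working outward toward the planet.
Start: velocity of the ion-drive craft relative to the planet = 0.7540c.
Compose with the escape pod (u' = 0.594 in the ion-drive craft frame): u_1 = (0.594 + 0.754) / (1 + 0.594·0.754) = 1.3480/1.4479 = 0.9310.
Compose with the transponder (u' = -0.869 in the escape pod frame): u_2 = (-0.869 + 0.931) / (1 + (-0.869)·0.931) = 0.0620/0.1909 = 0.3248.
Compose with the further object (u' = -0.747 in the transponder frame): u_3 = (-0.747 + 0.325) / (1 + (-0.747)·0.325) = -0.4222/0.7574 = -0.5575.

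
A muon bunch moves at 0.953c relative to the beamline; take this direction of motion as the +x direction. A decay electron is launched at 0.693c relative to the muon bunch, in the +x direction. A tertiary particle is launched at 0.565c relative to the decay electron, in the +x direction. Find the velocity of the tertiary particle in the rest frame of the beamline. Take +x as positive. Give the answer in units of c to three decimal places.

Apply u = (u' + v)/(1 + u'v/c²) successively, working outward toward the beamline.
Start: velocity of the muon bunch relative to the beamline = 0.9530c.
Compose with the decay electron (u' = 0.693 in the muon bunch frame): u_1 = (0.693 + 0.953) / (1 + 0.693·0.953) = 1.6460/1.6604 = 0.9913.
Compose with the tertiary particle (u' = 0.565 in the decay electron frame): u_2 = (0.565 + 0.991) / (1 + 0.565·0.991) = 1.5563/1.5601 = 0.9976.

0.998c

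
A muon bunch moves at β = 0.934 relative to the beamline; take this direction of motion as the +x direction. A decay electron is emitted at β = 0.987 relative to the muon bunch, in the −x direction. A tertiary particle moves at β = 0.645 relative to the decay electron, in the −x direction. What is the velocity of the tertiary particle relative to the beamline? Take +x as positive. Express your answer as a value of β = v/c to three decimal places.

Apply u = (u' + v)/(1 + u'v/c²) successively, working outward toward the beamline.
Start: velocity of the muon bunch relative to the beamline = 0.9340c.
Compose with the decay electron (u' = -0.987 in the muon bunch frame): u_1 = (-0.987 + 0.934) / (1 + (-0.987)·0.934) = -0.0530/0.0781 = -0.6783.
Compose with the tertiary particle (u' = -0.645 in the decay electron frame): u_2 = (-0.645 + (-0.678)) / (1 + (-0.645)·(-0.678)) = -1.3233/1.4375 = -0.9205.

β = -0.921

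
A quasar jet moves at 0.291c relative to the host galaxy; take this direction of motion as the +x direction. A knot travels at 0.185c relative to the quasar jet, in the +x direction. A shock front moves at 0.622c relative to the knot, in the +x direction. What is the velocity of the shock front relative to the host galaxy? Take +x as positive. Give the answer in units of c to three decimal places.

Apply u = (u' + v)/(1 + u'v/c²) successively, working outward toward the host galaxy.
Start: velocity of the quasar jet relative to the host galaxy = 0.2910c.
Compose with the knot (u' = 0.185 in the quasar jet frame): u_1 = (0.185 + 0.291) / (1 + 0.185·0.291) = 0.4760/1.0538 = 0.4517.
Compose with the shock front (u' = 0.622 in the knot frame): u_2 = (0.622 + 0.452) / (1 + 0.622·0.452) = 1.0737/1.2809 = 0.8382.

0.838c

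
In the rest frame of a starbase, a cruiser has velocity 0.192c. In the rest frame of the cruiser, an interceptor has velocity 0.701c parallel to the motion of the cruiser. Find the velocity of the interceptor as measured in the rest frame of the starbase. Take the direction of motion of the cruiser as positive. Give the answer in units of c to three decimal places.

0.787c

With v = 0.192 and u' = 0.701 (in units of c),
u = (u' + v)/(1 + u'v/c²):
u = (0.701 + 0.192) / (1 + 0.701·0.192) = 0.8930/1.1346 = 0.7871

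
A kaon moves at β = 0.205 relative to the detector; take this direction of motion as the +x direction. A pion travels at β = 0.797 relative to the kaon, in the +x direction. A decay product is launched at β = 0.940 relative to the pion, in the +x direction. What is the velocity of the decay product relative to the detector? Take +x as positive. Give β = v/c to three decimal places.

Apply u = (u' + v)/(1 + u'v/c²) successively, working outward toward the detector.
Start: velocity of the kaon relative to the detector = 0.2050c.
Compose with the pion (u' = 0.797 in the kaon frame): u_1 = (0.797 + 0.205) / (1 + 0.797·0.205) = 1.0020/1.1634 = 0.8613.
Compose with the decay product (u' = 0.940 in the pion frame): u_2 = (0.940 + 0.861) / (1 + 0.940·0.861) = 1.8013/1.8096 = 0.9954.

β = 0.995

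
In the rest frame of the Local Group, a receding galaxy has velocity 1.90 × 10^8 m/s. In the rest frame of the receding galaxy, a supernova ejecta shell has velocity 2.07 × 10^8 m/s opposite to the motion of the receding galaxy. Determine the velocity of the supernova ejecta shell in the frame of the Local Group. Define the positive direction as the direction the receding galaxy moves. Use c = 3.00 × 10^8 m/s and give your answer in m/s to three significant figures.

In units of c (dividing by 3.00 × 10^8 m/s): v = 0.633, u' = -0.690.
u = (u' + v)/(1 + u'v/c²):
u = (-0.690 + 0.633) / (1 + (-0.690)·0.633) = -0.0567/0.5630 = -0.1007
Converting back: u = -0.1007 × 3.00 × 10^8 m/s.

-3.02 × 10^7 m/s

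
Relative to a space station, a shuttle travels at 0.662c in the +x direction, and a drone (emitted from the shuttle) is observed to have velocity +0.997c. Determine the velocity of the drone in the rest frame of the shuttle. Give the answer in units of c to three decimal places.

+0.985c

Invert the composition law: u' = (u − v)/(1 − uv/c²).
u' = (0.997 − 0.662) / (1 − (0.997)(0.662)) = 0.3350/0.3400 = 0.9853.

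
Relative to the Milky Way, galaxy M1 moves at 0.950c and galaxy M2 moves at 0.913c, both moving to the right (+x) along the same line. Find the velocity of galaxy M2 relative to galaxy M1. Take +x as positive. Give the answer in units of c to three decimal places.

β_A = 0.950, β_B = 0.913.
Transform to A's frame with the inverse velocity-addition law: u' = (u − v)/(1 − uv/c²), taking u = β_B and v = β_A.
u' = (0.913 − 0.950) / (1 − (0.950)(0.913)) = -0.0370/0.1326 = -0.2789.

-0.279c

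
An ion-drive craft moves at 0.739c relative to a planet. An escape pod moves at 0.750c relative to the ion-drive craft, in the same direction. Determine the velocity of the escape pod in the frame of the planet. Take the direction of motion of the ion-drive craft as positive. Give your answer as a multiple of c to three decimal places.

With v = 0.739 and u' = 0.750 (in units of c),
u = (u' + v)/(1 + u'v/c²):
u = (0.750 + 0.739) / (1 + 0.750·0.739) = 1.4890/1.5542 = 0.9580

0.958c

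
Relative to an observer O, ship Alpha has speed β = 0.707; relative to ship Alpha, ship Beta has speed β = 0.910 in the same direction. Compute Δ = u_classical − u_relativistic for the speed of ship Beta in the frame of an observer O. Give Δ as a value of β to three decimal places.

Δ = 0.633

Galilean: u_cl = 0.910 + 0.707 = 1.6170.
Relativistic: u_rel = (0.910 + 0.707) / (1 + 0.910·0.707) = 1.6170/1.6434 = 0.9840.
Δ = 1.6170 − 0.9840 = 0.6330.
(The classical prediction exceeds c; the relativistic result does not.)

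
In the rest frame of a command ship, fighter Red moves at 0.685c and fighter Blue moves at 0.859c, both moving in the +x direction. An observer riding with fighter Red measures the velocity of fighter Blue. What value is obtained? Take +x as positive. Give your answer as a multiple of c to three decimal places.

+0.423c

β_A = 0.685, β_B = 0.859.
Transform to A's frame with the inverse velocity-addition law: u' = (u − v)/(1 − uv/c²), taking u = β_B and v = β_A.
u' = (0.859 − 0.685) / (1 − (0.685)(0.859)) = 0.1740/0.4116 = 0.4228.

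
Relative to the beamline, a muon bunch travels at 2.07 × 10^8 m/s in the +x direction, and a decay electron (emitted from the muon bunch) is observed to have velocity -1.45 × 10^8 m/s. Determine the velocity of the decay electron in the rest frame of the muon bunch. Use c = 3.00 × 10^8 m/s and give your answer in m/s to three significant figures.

-2.64 × 10^8 m/s

v = 0.690c, u = -0.483c.
Invert the composition law: u' = (u − v)/(1 − uv/c²).
u' = (-0.483 − 0.690) / (1 − (-0.483)(0.690)) = -1.1733/1.3335 = -0.8799.
u' = -0.8799 × 3.00 × 10^8 m/s.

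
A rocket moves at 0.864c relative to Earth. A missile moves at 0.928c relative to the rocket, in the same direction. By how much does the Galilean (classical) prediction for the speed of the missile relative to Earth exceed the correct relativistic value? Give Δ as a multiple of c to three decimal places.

Galilean: u_cl = 0.928 + 0.864 = 1.7920.
Relativistic: u_rel = (0.928 + 0.864) / (1 + 0.928·0.864) = 1.7920/1.8018 = 0.9946.
Δ = 1.7920 − 0.9946 = 0.7974.
(The classical prediction exceeds c; the relativistic result does not.)

Δ = 0.797c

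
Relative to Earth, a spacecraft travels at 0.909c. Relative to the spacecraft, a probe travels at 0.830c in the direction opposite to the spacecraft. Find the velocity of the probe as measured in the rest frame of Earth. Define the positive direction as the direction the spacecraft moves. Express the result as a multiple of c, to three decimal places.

+0.322c

With v = 0.909 and u' = -0.830 (in units of c),
u = (u' + v)/(1 + u'v/c²):
u = (-0.830 + 0.909) / (1 + (-0.830)·0.909) = 0.0790/0.2455 = 0.3218
(Galilean addition would give +0.079c.)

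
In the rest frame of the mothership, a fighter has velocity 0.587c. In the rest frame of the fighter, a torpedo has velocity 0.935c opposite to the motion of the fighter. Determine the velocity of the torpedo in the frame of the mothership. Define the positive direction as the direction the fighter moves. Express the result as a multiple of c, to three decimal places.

-0.771c

With v = 0.587 and u' = -0.935 (in units of c),
u = (u' + v)/(1 + u'v/c²):
u = (-0.935 + 0.587) / (1 + (-0.935)·0.587) = -0.3480/0.4512 = -0.7714
(Galilean addition would give -0.348c.)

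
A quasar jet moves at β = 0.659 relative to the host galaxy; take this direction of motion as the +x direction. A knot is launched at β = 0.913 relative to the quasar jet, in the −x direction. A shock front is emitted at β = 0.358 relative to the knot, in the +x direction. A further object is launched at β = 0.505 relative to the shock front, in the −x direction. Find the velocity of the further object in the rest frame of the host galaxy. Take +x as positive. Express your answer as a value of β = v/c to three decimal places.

Apply u = (u' + v)/(1 + u'v/c²) successively, working outward toward the host galaxy.
Start: velocity of the quasar jet relative to the host galaxy = 0.6590c.
Compose with the knot (u' = -0.913 in the quasar jet frame): u_1 = (-0.913 + 0.659) / (1 + (-0.913)·0.659) = -0.2540/0.3983 = -0.6377.
Compose with the shock front (u' = 0.358 in the knot frame): u_2 = (0.358 + (-0.638)) / (1 + 0.358·(-0.638)) = -0.2797/0.7717 = -0.3624.
Compose with the further object (u' = -0.505 in the shock front frame): u_3 = (-0.505 + (-0.362)) / (1 + (-0.505)·(-0.362)) = -0.8674/1.1830 = -0.7332.

β = -0.733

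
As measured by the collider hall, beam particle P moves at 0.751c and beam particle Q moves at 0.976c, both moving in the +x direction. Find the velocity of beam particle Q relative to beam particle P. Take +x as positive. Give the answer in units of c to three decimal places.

β_A = 0.751, β_B = 0.976.
Transform to A's frame with the inverse velocity-addition law: u' = (u − v)/(1 − uv/c²), taking u = β_B and v = β_A.
u' = (0.976 − 0.751) / (1 − (0.751)(0.976)) = 0.2250/0.2670 = 0.8426.

+0.843c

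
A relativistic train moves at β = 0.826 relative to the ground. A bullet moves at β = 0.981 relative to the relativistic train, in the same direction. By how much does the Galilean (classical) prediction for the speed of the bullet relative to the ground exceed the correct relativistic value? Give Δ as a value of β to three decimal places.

Galilean: u_cl = 0.981 + 0.826 = 1.8070.
Relativistic: u_rel = (0.981 + 0.826) / (1 + 0.981·0.826) = 1.8070/1.8103 = 0.9982.
Δ = 1.8070 − 0.9982 = 0.8088.
(The classical prediction exceeds c; the relativistic result does not.)

Δ = 0.809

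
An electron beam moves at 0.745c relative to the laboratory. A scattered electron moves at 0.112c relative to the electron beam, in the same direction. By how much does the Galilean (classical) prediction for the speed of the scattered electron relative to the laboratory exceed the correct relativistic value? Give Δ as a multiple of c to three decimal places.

Δ = 0.066c

Galilean: u_cl = 0.112 + 0.745 = 0.8570.
Relativistic: u_rel = (0.112 + 0.745) / (1 + 0.112·0.745) = 0.8570/1.0834 = 0.7910.
Δ = 0.8570 − 0.7910 = 0.0660.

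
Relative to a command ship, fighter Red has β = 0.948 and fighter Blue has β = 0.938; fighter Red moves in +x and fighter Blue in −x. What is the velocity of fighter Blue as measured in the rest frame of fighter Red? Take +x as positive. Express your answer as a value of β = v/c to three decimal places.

β = -0.998

β_A = 0.948, β_B = -0.938.
Transform to A's frame with the inverse velocity-addition law: u' = (u − v)/(1 − uv/c²), taking u = β_B and v = β_A.
u' = (-0.938 − 0.948) / (1 − (0.948)(-0.938)) = -1.8860/1.8892 = -0.9983.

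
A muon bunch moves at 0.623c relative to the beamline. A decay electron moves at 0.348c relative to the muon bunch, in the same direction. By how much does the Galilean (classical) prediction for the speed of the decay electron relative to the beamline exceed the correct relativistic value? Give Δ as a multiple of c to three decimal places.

Δ = 0.173c

Galilean: u_cl = 0.348 + 0.623 = 0.9710.
Relativistic: u_rel = (0.348 + 0.623) / (1 + 0.348·0.623) = 0.9710/1.2168 = 0.7980.
Δ = 0.9710 − 0.7980 = 0.1730.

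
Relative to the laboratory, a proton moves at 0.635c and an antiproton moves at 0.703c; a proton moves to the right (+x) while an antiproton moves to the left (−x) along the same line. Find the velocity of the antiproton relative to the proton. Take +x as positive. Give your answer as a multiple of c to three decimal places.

β_A = 0.635, β_B = -0.703.
Transform to A's frame with the inverse velocity-addition law: u' = (u − v)/(1 − uv/c²), taking u = β_B and v = β_A.
u' = (-0.703 − 0.635) / (1 − (0.635)(-0.703)) = -1.3380/1.4464 = -0.9251.

-0.925c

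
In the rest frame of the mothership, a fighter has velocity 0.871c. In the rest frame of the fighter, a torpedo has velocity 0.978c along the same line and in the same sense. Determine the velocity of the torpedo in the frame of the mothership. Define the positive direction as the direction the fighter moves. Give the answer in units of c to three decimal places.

With v = 0.871 and u' = 0.978 (in units of c),
u = (u' + v)/(1 + u'v/c²):
u = (0.978 + 0.871) / (1 + 0.978·0.871) = 1.8490/1.8518 = 0.9985

0.998c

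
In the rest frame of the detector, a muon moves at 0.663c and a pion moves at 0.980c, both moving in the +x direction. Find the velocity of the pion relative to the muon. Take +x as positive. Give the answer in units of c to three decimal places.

β_A = 0.663, β_B = 0.980.
Transform to A's frame with the inverse velocity-addition law: u' = (u − v)/(1 − uv/c²), taking u = β_B and v = β_A.
u' = (0.980 − 0.663) / (1 − (0.663)(0.980)) = 0.3170/0.3503 = 0.9050.

+0.905c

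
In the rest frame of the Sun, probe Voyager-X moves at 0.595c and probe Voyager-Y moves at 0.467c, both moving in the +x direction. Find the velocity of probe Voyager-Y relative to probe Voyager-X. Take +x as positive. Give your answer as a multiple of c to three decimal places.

-0.177c

β_A = 0.595, β_B = 0.467.
Transform to A's frame with the inverse velocity-addition law: u' = (u − v)/(1 − uv/c²), taking u = β_B and v = β_A.
u' = (0.467 − 0.595) / (1 − (0.595)(0.467)) = -0.1280/0.7221 = -0.1773.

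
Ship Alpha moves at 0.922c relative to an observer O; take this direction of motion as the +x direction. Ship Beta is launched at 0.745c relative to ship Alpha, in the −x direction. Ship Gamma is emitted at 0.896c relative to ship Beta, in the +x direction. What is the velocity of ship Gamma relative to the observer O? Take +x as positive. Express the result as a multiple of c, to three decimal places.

Apply u = (u' + v)/(1 + u'v/c²) successively, working outward toward the observer O.
Start: velocity of ship Alpha relative to the observer O = 0.9220c.
Compose with ship Beta (u' = -0.745 in ship Alpha frame): u_1 = (-0.745 + 0.922) / (1 + (-0.745)·0.922) = 0.1770/0.3131 = 0.5653.
Compose with ship Gamma (u' = 0.896 in ship Beta frame): u_2 = (0.896 + 0.565) / (1 + 0.896·0.565) = 1.4613/1.5065 = 0.9700.

+0.970c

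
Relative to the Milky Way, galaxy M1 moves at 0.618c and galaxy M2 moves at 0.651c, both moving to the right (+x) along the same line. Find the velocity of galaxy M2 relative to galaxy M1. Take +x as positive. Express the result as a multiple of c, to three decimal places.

β_A = 0.618, β_B = 0.651.
Transform to A's frame with the inverse velocity-addition law: u' = (u − v)/(1 − uv/c²), taking u = β_B and v = β_A.
u' = (0.651 − 0.618) / (1 − (0.618)(0.651)) = 0.0330/0.5977 = 0.0552.

+0.055c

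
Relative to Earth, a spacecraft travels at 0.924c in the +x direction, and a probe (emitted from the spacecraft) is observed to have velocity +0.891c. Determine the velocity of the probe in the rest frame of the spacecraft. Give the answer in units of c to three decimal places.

-0.187c

Invert the composition law: u' = (u − v)/(1 − uv/c²).
u' = (0.891 − 0.924) / (1 − (0.891)(0.924)) = -0.0330/0.1767 = -0.1867.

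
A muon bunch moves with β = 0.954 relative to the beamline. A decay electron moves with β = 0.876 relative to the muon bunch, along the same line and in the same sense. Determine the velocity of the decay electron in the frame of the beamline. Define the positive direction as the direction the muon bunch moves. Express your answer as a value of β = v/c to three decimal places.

β = 0.997

With v = 0.954 and u' = 0.876 (in units of c),
u = (u' + v)/(1 + u'v/c²):
u = (0.876 + 0.954) / (1 + 0.876·0.954) = 1.8300/1.8357 = 0.9969
(Galilean addition would give +1.830c, exceeding c.)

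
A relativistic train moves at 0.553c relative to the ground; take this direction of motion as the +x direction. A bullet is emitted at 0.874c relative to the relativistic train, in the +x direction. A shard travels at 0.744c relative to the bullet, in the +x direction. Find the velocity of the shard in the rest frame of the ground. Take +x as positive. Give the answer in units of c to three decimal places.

0.994c

Apply u = (u' + v)/(1 + u'v/c²) successively, working outward toward the ground.
Start: velocity of the relativistic train relative to the ground = 0.5530c.
Compose with the bullet (u' = 0.874 in the relativistic train frame): u_1 = (0.874 + 0.553) / (1 + 0.874·0.553) = 1.4270/1.4833 = 0.9620.
Compose with the shard (u' = 0.744 in the bullet frame): u_2 = (0.744 + 0.962) / (1 + 0.744·0.962) = 1.7060/1.7158 = 0.9943.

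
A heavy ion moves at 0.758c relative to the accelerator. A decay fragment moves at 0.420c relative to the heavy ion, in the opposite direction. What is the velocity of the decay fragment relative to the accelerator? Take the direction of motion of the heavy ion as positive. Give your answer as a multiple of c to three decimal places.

With v = 0.758 and u' = -0.420 (in units of c),
u = (u' + v)/(1 + u'v/c²):
u = (-0.420 + 0.758) / (1 + (-0.420)·0.758) = 0.3380/0.6816 = 0.4959

+0.496c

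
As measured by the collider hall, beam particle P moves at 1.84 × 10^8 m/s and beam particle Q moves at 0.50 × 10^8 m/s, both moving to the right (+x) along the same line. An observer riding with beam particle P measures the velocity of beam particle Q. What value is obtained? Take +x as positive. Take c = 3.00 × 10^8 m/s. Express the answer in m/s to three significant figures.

-1.49 × 10^8 m/s

β_A = 0.613, β_B = 0.167 (dividing each by c = 3.00 × 10^8 m/s).
Transform to A's frame with the inverse velocity-addition law: u' = (u − v)/(1 − uv/c²), taking u = β_B and v = β_A.
u' = (0.167 − 0.613) / (1 − (0.613)(0.167)) = -0.4467/0.8978 = -0.4975.
u' = -0.4975 × 3.00 × 10^8 m/s.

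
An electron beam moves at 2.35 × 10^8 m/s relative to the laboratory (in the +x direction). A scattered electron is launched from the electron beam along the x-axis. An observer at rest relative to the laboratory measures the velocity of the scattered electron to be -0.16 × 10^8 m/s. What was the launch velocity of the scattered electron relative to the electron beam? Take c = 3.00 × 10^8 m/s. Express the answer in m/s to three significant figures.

-2.41 × 10^8 m/s

v = 0.783c, u = -0.053c.
Invert the composition law: u' = (u − v)/(1 − uv/c²).
u' = (-0.053 − 0.783) / (1 − (-0.053)(0.783)) = -0.8367/1.0418 = -0.8031.
u' = -0.8031 × 3.00 × 10^8 m/s.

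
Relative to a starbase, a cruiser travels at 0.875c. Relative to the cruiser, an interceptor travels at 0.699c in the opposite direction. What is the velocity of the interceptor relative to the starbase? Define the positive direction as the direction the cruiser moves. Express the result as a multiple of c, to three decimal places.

+0.453c

With v = 0.875 and u' = -0.699 (in units of c),
u = (u' + v)/(1 + u'v/c²):
u = (-0.699 + 0.875) / (1 + (-0.699)·0.875) = 0.1760/0.3884 = 0.4532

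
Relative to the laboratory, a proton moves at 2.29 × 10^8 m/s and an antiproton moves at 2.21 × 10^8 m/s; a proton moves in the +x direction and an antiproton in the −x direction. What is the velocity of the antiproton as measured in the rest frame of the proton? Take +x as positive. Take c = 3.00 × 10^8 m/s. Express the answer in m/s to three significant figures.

β_A = 0.763, β_B = -0.737 (dividing each by c = 3.00 × 10^8 m/s).
Transform to A's frame with the inverse velocity-addition law: u' = (u − v)/(1 − uv/c²), taking u = β_B and v = β_A.
u' = (-0.737 − 0.763) / (1 − (0.763)(-0.737)) = -1.5000/1.5623 = -0.9601.
u' = -0.9601 × 3.00 × 10^8 m/s.

-2.88 × 10^8 m/s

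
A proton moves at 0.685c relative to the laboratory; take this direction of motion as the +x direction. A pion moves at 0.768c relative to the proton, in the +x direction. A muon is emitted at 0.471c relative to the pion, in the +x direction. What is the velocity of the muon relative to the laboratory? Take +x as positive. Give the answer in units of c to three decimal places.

0.983c

Apply u = (u' + v)/(1 + u'v/c²) successively, working outward toward the laboratory.
Start: velocity of the proton relative to the laboratory = 0.6850c.
Compose with the pion (u' = 0.768 in the proton frame): u_1 = (0.768 + 0.685) / (1 + 0.768·0.685) = 1.4530/1.5261 = 0.9521.
Compose with the muon (u' = 0.471 in the pion frame): u_2 = (0.471 + 0.952) / (1 + 0.471·0.952) = 1.4231/1.4484 = 0.9825.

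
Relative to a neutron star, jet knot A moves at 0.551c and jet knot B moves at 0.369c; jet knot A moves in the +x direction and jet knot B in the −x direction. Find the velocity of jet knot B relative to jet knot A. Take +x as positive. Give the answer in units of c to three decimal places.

-0.765c

β_A = 0.551, β_B = -0.369.
Transform to A's frame with the inverse velocity-addition law: u' = (u − v)/(1 − uv/c²), taking u = β_B and v = β_A.
u' = (-0.369 − 0.551) / (1 − (0.551)(-0.369)) = -0.9200/1.2033 = -0.7646.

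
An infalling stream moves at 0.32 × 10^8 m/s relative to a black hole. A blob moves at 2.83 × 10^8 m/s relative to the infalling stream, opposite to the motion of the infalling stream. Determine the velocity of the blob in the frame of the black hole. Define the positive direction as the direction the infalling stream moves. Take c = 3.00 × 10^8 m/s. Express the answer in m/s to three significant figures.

In units of c (dividing by 3.00 × 10^8 m/s): v = 0.107, u' = -0.943.
u = (u' + v)/(1 + u'v/c²):
u = (-0.943 + 0.107) / (1 + (-0.943)·0.107) = -0.8367/0.8994 = -0.9303
Converting back: u = -0.9303 × 3.00 × 10^8 m/s.

-2.79 × 10^8 m/s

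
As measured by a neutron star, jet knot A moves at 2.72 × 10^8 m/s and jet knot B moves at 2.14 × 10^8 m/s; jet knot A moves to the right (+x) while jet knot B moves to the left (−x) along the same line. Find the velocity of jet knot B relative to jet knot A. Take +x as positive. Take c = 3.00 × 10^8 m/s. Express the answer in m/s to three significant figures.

-2.95 × 10^8 m/s

β_A = 0.907, β_B = -0.713 (dividing each by c = 3.00 × 10^8 m/s).
Transform to A's frame with the inverse velocity-addition law: u' = (u − v)/(1 − uv/c²), taking u = β_B and v = β_A.
u' = (-0.713 − 0.907) / (1 − (0.907)(-0.713)) = -1.6200/1.6468 = -0.9838.
u' = -0.9838 × 3.00 × 10^8 m/s.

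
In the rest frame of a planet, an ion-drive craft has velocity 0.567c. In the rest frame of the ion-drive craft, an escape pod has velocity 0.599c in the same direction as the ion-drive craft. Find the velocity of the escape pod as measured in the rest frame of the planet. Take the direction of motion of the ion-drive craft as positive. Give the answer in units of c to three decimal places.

0.870c

With v = 0.567 and u' = 0.599 (in units of c),
u = (u' + v)/(1 + u'v/c²):
u = (0.599 + 0.567) / (1 + 0.599·0.567) = 1.1660/1.3396 = 0.8704
(Galilean addition would give +1.166c, exceeding c.)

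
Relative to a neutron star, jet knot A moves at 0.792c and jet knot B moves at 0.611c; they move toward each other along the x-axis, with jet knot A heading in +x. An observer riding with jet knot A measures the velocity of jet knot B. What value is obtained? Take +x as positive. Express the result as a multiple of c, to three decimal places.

β_A = 0.792, β_B = -0.611.
Transform to A's frame with the inverse velocity-addition law: u' = (u − v)/(1 − uv/c²), taking u = β_B and v = β_A.
u' = (-0.611 − 0.792) / (1 − (0.792)(-0.611)) = -1.4030/1.4839 = -0.9455.

-0.945c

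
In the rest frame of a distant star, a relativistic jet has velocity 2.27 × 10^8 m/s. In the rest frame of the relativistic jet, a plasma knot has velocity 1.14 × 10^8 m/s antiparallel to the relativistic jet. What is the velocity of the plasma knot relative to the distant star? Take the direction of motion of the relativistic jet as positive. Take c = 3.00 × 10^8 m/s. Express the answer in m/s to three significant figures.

In units of c (dividing by 3.00 × 10^8 m/s): v = 0.757, u' = -0.380.
u = (u' + v)/(1 + u'v/c²):
u = (-0.380 + 0.757) / (1 + (-0.380)·0.757) = 0.3767/0.7125 = 0.5287
Converting back: u = 0.5287 × 3.00 × 10^8 m/s.

+1.59 × 10^8 m/s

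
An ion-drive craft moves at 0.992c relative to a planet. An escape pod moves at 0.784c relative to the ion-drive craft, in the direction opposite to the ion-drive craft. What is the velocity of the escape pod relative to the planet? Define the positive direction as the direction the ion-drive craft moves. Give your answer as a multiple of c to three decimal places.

With v = 0.992 and u' = -0.784 (in units of c),
u = (u' + v)/(1 + u'v/c²):
u = (-0.784 + 0.992) / (1 + (-0.784)·0.992) = 0.2080/0.2223 = 0.9358

+0.936c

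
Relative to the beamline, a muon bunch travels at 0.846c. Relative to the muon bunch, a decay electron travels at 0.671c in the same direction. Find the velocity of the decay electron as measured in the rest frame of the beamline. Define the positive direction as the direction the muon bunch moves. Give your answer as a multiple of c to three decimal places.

0.968c

With v = 0.846 and u' = 0.671 (in units of c),
u = (u' + v)/(1 + u'v/c²):
u = (0.671 + 0.846) / (1 + 0.671·0.846) = 1.5170/1.5677 = 0.9677
(Galilean addition would give +1.517c, exceeding c.)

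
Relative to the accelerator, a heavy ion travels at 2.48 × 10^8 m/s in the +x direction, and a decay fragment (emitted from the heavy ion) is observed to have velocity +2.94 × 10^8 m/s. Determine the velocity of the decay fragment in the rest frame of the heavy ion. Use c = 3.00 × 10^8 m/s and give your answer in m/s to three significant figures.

+2.42 × 10^8 m/s

v = 0.827c, u = 0.980c.
Invert the composition law: u' = (u − v)/(1 − uv/c²).
u' = (0.980 − 0.827) / (1 − (0.980)(0.827)) = 0.1533/0.1899 = 0.8076.
u' = 0.8076 × 3.00 × 10^8 m/s.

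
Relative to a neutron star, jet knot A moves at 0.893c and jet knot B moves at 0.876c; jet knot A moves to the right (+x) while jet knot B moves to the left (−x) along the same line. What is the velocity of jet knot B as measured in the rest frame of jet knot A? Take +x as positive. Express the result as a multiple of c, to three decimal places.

β_A = 0.893, β_B = -0.876.
Transform to A's frame with the inverse velocity-addition law: u' = (u − v)/(1 − uv/c²), taking u = β_B and v = β_A.
u' = (-0.876 − 0.893) / (1 − (0.893)(-0.876)) = -1.7690/1.7823 = -0.9926.

-0.993c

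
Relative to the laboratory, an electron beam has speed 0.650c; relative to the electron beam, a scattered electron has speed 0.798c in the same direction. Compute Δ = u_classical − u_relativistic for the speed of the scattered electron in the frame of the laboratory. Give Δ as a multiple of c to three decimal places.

Galilean: u_cl = 0.798 + 0.650 = 1.4480.
Relativistic: u_rel = (0.798 + 0.650) / (1 + 0.798·0.650) = 1.4480/1.5187 = 0.9534.
Δ = 1.4480 − 0.9534 = 0.4946.
(The classical prediction exceeds c; the relativistic result does not.)

Δ = 0.495c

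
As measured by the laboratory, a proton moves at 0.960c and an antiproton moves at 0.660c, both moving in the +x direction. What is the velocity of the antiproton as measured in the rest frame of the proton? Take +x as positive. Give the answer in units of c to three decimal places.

β_A = 0.960, β_B = 0.660.
Transform to A's frame with the inverse velocity-addition law: u' = (u − v)/(1 − uv/c²), taking u = β_B and v = β_A.
u' = (0.660 − 0.960) / (1 − (0.960)(0.660)) = -0.3000/0.3664 = -0.8188.

-0.819c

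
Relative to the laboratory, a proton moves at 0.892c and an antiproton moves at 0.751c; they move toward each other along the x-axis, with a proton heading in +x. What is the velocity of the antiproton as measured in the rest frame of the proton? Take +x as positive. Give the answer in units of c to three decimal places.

β_A = 0.892, β_B = -0.751.
Transform to A's frame with the inverse velocity-addition law: u' = (u − v)/(1 − uv/c²), taking u = β_B and v = β_A.
u' = (-0.751 − 0.892) / (1 − (0.892)(-0.751)) = -1.6430/1.6699 = -0.9839.

-0.984c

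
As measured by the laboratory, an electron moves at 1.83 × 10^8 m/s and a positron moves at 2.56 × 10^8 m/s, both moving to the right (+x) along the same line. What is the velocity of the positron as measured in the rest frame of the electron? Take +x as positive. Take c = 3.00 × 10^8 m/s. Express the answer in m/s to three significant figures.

+1.52 × 10^8 m/s

β_A = 0.610, β_B = 0.853 (dividing each by c = 3.00 × 10^8 m/s).
Transform to A's frame with the inverse velocity-addition law: u' = (u − v)/(1 − uv/c²), taking u = β_B and v = β_A.
u' = (0.853 − 0.610) / (1 − (0.610)(0.853)) = 0.2433/0.4795 = 0.5075.
u' = 0.5075 × 3.00 × 10^8 m/s.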